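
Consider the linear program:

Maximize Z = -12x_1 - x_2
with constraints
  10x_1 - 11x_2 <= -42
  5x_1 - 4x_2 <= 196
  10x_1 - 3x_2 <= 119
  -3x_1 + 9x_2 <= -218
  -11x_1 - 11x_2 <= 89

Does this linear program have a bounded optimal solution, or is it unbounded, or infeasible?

infeasible

The boundaries 10x_1 - 11x_2 = -42 and 10x_1 - 3x_2 = 119 meet at (287/16, 161/8), but that point violates -3x_1 + 9x_2 ≤ -218. Every candidate vertex is excluded by some other constraint, so the feasible region is empty.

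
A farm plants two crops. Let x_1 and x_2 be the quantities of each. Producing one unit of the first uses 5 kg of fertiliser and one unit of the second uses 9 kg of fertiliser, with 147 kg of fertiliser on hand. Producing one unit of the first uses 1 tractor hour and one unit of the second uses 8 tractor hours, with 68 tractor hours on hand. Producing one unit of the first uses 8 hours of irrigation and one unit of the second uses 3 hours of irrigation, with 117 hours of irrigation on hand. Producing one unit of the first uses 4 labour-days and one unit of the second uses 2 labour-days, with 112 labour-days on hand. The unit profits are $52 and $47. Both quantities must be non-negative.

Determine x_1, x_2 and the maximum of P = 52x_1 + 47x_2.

Extreme points and P = 52x_1 + 47x_2:
  (0, 0) → P = 0
  (0, 17/2) → P = 799/2
  (117/8, 0) → P = 1521/2
  (12, 7) → P = 953

The optimum lies where x_1 + 8x_2 = 68 and 8x_1 + 3x_2 = 117.
Solving simultaneously gives x_1 = 12, x_2 = 7.

x_1 = 12, x_2 = 7, maximum P = 953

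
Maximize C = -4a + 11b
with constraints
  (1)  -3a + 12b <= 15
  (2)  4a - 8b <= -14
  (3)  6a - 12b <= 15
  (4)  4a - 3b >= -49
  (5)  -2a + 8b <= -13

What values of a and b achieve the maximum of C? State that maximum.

Feasible corners and C = -4a + 11b:
  (-35/2, -7) → C = -7
  (-27/2, -5) → C = -1
  (-431/26, -75/13) → C = 37/13

The optimum lies where 4a - 3b = -49 and -2a + 8b = -13.
Solving simultaneously gives a = -431/26, b = -75/13.

a = -431/26, b = -75/13, maximum C = 37/13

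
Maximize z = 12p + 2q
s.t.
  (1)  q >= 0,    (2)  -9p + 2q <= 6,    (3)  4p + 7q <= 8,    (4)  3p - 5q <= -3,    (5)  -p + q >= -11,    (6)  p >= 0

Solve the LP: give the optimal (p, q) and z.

p = 19/41, q = 36/41, maximum z = 300/41

Feasible corners and z = 12p + 2q:
  (19/41, 36/41) → z = 300/41
  (0, 8/7) → z = 16/7
  (0, 3/5) → z = 6/5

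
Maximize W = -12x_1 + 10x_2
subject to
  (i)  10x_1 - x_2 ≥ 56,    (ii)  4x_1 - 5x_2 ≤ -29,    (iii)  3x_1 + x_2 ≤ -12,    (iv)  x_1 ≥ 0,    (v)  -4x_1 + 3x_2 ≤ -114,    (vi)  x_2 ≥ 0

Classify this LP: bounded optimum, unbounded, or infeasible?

infeasible

The boundaries 4x_1 - 5x_2 = -29 and -4x_1 + 3x_2 = -114 meet at (657/8, 143/2), but that point violates 3x_1 + x_2 ≤ -12. Every candidate vertex is excluded by some other constraint, so the feasible region is empty.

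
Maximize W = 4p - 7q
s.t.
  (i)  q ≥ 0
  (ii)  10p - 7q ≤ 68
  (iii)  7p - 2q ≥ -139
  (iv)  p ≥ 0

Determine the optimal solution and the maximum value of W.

The feasible region is unbounded (it extends along (2, 7), (7, 10)), but W strictly decreases along every unbounded feasible direction, so there is no improving ray and the maximum is attained at a vertex.

p = 34/5, q = 0, maximum W = 136/5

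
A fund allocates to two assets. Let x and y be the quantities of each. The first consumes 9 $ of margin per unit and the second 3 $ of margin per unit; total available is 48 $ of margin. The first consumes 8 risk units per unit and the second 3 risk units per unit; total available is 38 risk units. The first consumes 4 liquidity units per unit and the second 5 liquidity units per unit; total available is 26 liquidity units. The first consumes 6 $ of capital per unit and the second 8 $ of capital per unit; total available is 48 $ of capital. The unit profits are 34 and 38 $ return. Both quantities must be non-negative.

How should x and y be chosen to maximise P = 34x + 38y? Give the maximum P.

Feasible corners and P = 34x + 38y:
  (0, 0) → P = 0
  (0, 26/5) → P = 988/5
  (19/4, 0) → P = 323/2
  (4, 2) → P = 212

The binding constraints are 8x + 3y = 38 and 4x + 5y = 26.
Solving simultaneously gives x = 4, y = 2.

x = 4, y = 2, maximum P = 212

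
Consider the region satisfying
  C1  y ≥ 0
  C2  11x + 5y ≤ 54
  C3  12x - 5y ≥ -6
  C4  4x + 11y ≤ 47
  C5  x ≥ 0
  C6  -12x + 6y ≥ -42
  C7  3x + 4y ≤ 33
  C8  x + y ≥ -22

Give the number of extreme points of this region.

Of the 28 pairwise boundary intersections, those satisfying every inequality are:
  (0, 0)
  (7/2, 0)
  (359/101, 301/101)
  (89/21, 31/21)
  (169/152, 147/38)
  (0, 6/5)

6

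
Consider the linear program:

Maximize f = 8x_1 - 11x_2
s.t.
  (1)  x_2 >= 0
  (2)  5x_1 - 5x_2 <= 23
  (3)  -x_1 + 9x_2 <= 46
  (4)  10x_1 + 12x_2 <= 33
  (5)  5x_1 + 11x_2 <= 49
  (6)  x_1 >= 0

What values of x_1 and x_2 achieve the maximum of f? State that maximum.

x_1 = 33/10, x_2 = 0, maximum f = 132/5

Vertices and f = 8x_1 - 11x_2:
  (33/10, 0) → f = 132/5
  (0, 0) → f = 0
  (0, 11/4) → f = -121/4

At the optimal vertex, x_2 = 0 and 10x_1 + 12x_2 = 33.
Solving simultaneously gives x_1 = 33/10, x_2 = 0.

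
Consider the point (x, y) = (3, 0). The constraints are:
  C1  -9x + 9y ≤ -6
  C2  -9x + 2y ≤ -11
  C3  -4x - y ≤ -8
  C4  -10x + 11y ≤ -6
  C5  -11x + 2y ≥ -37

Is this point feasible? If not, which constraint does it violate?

C1: -27 ≤ -6 ✓
C2: -27 ≤ -11 ✓
C3: -12 ≤ -8 ✓
C4: -30 ≤ -6 ✓
C5: -33 ≥ -37 ✓

feasible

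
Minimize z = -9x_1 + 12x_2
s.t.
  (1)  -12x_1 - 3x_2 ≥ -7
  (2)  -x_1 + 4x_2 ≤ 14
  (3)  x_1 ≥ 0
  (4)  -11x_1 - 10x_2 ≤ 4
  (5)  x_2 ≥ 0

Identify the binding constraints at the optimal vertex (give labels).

(1) and (5)

Feasible corners and z = -9x_1 + 12x_2:
  (0, 7/3) → z = 28
  (7/12, 0) → z = -21/4
  (0, 0) → z = 0

The minimum is at (7/12, 0). Substituting into each constraint, equality holds for (1) and (5); the remaining constraints have slack.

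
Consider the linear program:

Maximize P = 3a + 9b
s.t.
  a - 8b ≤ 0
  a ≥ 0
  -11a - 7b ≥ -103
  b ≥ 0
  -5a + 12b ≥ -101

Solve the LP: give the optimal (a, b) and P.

a = 0, b = 103/7, maximum P = 927/7

Vertices and P = 3a + 9b:
  (0, 0) → P = 0
  (824/95, 103/95) → P = 3399/95
  (0, 103/7) → P = 927/7

At the optimal vertex, a = 0 and -11a - 7b = -103.
Solving simultaneously gives a = 0, b = 103/7.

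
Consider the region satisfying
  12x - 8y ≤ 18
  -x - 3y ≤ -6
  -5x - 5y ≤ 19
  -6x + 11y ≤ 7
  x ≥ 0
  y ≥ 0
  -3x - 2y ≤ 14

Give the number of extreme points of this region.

3

Intersecting each pair of boundary lines and keeping only the points that satisfy every inequality leaves:
  (51/22, 27/22)
  (127/42, 16/7)
  (45/29, 43/29)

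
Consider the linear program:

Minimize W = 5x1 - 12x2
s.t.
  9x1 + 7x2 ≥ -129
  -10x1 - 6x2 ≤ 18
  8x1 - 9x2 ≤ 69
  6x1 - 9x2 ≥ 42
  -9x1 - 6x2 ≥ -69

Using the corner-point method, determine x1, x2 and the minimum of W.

Extreme points and W = 5x1 - 12x2:
  (42/23, -139/23) → W = 1878/23
  (5/7, -88/21) → W = 377/7
  (345/43, -23/43) → W = 2001/43
  (97/13, 4/13) → W = 437/13

The optimum lies where 6x1 - 9x2 = 42 and -9x1 - 6x2 = -69.
Solving simultaneously gives x1 = 97/13, x2 = 4/13.

x1 = 97/13, x2 = 4/13, minimum W = 437/13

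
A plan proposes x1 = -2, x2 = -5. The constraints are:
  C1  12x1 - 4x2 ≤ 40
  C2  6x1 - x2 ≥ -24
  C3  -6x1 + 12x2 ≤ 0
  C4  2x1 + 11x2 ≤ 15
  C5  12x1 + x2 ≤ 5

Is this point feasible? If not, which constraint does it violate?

C1: -4 ≤ 40 ✓
C2: -7 ≥ -24 ✓
C3: -48 ≤ 0 ✓
C4: -59 ≤ 15 ✓
C5: -29 ≤ 5 ✓

feasible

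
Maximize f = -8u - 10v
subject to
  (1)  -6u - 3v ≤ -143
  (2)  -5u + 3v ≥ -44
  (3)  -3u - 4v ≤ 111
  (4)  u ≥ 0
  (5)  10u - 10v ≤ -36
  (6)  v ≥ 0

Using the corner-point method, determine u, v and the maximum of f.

u = 661/45, v = 823/45, maximum f = -1502/5

Feasible corners and f = -8u - 10v:
  (0, 143/3) → f = -1430/3
  (661/45, 823/45) → f = -1502/5
  (137/5, 31) → f = -2646/5
The feasible region is unbounded (it extends along (0, 1), (3, 5)), but f strictly decreases along every unbounded feasible direction, so there is no improving ray and the maximum is attained at a vertex.

The optimum lies where -6u - 3v = -143 and 10u - 10v = -36.
Solving simultaneously gives u = 661/45, v = 823/45.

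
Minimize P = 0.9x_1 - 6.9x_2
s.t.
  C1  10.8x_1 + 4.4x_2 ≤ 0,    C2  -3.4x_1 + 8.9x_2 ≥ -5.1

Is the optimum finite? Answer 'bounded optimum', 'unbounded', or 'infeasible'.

From the feasible point (561/2777, -1377/2777), moving in the direction (-4.4, 10.8) keeps every constraint satisfied while P decreases without bound.

unbounded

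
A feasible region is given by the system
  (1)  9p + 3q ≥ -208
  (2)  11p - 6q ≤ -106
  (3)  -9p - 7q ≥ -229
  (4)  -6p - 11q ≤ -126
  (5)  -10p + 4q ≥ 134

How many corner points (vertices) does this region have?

4

Of the 10 pairwise boundary intersections, those satisfying every inequality are:
  (-2143/36, 437/4)
  (-2666/81, 794/27)
  (-11/53, 1748/53)
  (-485/67, 1032/67)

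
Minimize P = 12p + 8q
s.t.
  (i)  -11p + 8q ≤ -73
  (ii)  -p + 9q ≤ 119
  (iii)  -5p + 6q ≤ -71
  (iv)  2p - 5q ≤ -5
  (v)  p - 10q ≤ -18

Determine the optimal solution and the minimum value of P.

Extreme points and P = 12p + 8q:
  (451/13, 222/13) → P = 7188/13
  (550/13, 233/13) → P = 8464/13
  (385/13, 167/13) → P = 5956/13

p = 385/13, q = 167/13, minimum P = 5956/13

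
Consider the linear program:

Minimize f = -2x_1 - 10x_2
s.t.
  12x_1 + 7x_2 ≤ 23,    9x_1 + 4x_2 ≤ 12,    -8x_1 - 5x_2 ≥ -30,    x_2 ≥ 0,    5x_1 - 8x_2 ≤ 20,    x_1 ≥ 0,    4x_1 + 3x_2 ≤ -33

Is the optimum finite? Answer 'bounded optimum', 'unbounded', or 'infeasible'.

infeasible

The boundaries 9x_1 + 4x_2 = 12 and x_2 = 0 meet at (4/3, 0), but that point violates 4x_1 + 3x_2 ≤ -33. Every candidate vertex is excluded by some other constraint, so the feasible region is empty.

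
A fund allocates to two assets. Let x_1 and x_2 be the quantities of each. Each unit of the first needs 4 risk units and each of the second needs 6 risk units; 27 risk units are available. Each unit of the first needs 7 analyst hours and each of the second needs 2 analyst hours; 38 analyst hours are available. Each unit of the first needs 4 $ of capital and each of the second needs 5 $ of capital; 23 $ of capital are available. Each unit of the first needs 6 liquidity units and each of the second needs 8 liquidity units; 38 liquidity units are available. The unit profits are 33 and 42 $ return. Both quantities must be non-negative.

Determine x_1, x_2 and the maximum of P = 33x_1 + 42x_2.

Corner points and P = 33x_1 + 42x_2:
  (0, 0) → P = 0
  (0, 9/2) → P = 189
  (38/7, 0) → P = 1254/7
  (3/4, 4) → P = 771/4
  (16/3, 1/3) → P = 190

x_1 = 3/4, x_2 = 4, maximum P = 771/4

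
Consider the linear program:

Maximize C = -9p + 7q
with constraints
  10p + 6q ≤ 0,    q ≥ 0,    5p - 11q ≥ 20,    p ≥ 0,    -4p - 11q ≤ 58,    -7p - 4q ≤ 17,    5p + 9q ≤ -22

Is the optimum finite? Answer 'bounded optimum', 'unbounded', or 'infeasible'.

The boundaries 10p + 6q = 0 and -4p - 11q = 58 meet at (174/43, -290/43), but that point violates q ≥ 0. Every candidate vertex is excluded by some other constraint, so the feasible region is empty.

infeasible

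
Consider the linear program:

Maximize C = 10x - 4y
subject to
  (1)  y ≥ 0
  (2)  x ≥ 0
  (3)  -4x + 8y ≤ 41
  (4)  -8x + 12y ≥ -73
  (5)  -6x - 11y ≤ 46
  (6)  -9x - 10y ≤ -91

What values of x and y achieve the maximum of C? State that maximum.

Feasible corners and C = 10x - 4y:
  (269/4, 155/4) → C = 1035/2
  (159/56, 733/112) → C = 31/14
  (911/94, 71/188) → C = 4484/47

At the optimal vertex, -4x + 8y = 41 and -8x + 12y = -73.
Solving simultaneously gives x = 269/4, y = 155/4.

x = 269/4, y = 155/4, maximum C = 1035/2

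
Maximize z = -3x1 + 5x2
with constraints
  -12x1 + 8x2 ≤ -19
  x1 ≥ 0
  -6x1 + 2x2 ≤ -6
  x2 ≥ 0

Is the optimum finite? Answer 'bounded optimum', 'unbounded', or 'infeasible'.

unbounded

From the feasible point (19/12, 0), moving in the direction (8, 12) keeps every constraint satisfied while z increases without bound.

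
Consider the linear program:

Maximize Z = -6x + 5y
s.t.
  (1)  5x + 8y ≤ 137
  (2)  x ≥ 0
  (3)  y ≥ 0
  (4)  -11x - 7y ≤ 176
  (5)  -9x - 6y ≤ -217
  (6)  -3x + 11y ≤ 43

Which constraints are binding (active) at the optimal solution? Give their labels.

Corner points and Z = -6x + 5y:
  (137/5, 0) → Z = -822/5
  (457/21, 74/21) → Z = -2372/21
  (217/9, 0) → Z = -434/3

The maximum is at (457/21, 74/21). Substituting into each constraint, equality holds for (1) and (5); the remaining constraints have slack.

(1) and (5)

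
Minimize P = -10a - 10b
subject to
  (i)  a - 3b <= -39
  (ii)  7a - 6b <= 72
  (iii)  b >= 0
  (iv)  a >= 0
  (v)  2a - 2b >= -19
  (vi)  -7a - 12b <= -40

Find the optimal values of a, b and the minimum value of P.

a = 129, b = 277/2, minimum P = -2675

Vertices and P = -10a - 10b:
  (30, 23) → P = -530
  (21/4, 59/4) → P = -200
  (129, 277/2) → P = -2675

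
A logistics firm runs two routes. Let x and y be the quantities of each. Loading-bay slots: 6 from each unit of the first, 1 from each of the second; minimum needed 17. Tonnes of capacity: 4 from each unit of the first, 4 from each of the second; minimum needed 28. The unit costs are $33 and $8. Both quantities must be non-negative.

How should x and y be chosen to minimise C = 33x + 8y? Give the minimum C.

Feasible corners and C = 33x + 8y:
  (0, 17) → C = 136
  (7, 0) → C = 231
  (2, 5) → C = 106
The feasible region is unbounded (it extends along (0, 1), (1, 0)), but C strictly increases along every unbounded feasible direction, so there is no improving ray and the minimum is attained at a vertex.

x = 2, y = 5, minimum C = 106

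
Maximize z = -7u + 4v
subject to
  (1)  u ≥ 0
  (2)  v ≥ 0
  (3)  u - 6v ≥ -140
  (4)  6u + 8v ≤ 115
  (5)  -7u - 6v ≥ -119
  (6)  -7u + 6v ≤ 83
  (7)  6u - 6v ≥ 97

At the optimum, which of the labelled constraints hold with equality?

Vertices and z = -7u + 4v:
  (17, 0) → z = -119
  (97/6, 0) → z = -679/6
  (216/13, 35/78) → z = -4466/39

The maximum is at (97/6, 0). Substituting into each constraint, equality holds for (2) and (7); the remaining constraints have slack.

(2) and (7)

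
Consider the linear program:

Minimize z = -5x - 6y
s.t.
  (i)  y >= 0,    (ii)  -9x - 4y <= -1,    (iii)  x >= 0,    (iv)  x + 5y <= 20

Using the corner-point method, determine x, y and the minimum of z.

x = 20, y = 0, minimum z = -100

Vertices and z = -5x - 6y:
  (1/9, 0) → z = -5/9
  (20, 0) → z = -100
  (0, 1/4) → z = -3/2
  (0, 4) → z = -24

The binding constraints are y = 0 and x + 5y = 20.
Solving simultaneously gives x = 20, y = 0.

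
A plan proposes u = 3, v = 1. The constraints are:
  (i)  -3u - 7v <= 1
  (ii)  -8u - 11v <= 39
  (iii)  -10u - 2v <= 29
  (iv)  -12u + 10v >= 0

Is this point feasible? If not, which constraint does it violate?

Constraint (iv): -12u + 10v = -26, which is not ≥ 0. All other constraints are satisfied.

not feasible — violates (iv)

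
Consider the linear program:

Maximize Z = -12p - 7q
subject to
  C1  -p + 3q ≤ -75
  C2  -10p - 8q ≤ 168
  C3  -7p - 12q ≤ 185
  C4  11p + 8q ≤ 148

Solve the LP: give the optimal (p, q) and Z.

p = 115/11, q = -710/33, maximum Z = 830/33

Feasible corners and Z = -12p - 7q:
  (115/11, -710/33) → Z = 830/33
  (1044/41, -677/41) → Z = -7789/41
  (814/19, -3071/76) → Z = -925/4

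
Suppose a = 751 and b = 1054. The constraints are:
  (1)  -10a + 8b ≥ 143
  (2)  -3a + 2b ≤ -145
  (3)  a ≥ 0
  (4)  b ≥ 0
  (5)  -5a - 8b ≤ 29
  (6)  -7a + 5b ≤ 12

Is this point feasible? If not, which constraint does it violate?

not feasible — violates (6)

Constraint (6): -7a + 5b = 13, which is not ≤ 12. All other constraints are satisfied.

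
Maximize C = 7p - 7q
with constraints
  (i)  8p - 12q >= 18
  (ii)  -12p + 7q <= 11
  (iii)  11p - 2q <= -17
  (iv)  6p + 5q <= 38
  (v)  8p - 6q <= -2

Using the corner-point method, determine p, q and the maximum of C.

The binding constraints are -12p + 7q = 11 and 8p - 6q = -2.
Solving simultaneously gives p = -13/4, q = -4.

p = -13/4, q = -4, maximum C = 21/4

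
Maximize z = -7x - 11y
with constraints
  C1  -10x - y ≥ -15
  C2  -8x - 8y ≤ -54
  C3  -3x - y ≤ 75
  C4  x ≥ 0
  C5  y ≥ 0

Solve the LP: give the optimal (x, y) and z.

x = 11/12, y = 35/6, maximum z = -847/12

Vertices and z = -7x - 11y:
  (11/12, 35/6) → z = -847/12
  (0, 15) → z = -165
  (0, 27/4) → z = -297/4

The optimum lies where -10x - y = -15 and -8x - 8y = -54.
Solving simultaneously gives x = 11/12, y = 35/6.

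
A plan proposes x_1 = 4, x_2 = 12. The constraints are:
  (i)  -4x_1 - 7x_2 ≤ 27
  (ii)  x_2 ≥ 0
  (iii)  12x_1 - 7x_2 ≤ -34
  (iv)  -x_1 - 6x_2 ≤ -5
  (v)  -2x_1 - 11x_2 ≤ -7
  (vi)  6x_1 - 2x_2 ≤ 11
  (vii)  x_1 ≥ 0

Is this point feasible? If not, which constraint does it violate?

(i): -100 ≤ 27 ✓
(ii): 12 ≥ 0 ✓
(iii): -36 ≤ -34 ✓
(iv): -76 ≤ -5 ✓
(v): -140 ≤ -7 ✓
(vi): 0 ≤ 11 ✓
(vii): 4 ≥ 0 ✓

feasible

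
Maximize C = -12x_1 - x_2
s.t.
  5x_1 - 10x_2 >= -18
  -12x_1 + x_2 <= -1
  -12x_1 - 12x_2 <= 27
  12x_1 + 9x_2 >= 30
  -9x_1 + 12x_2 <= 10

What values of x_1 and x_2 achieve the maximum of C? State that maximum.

x_1 = 6/5, x_2 = 26/15, maximum C = -242/15

Extreme points and C = -12x_1 - x_2:
  (58/15, 56/15) → C = -752/15
  (67/4, -19) → C = -182
  (6/5, 26/15) → C = -242/15
The feasible region is unbounded (it extends along (2, 1), (1, -1)), but C strictly decreases along every unbounded feasible direction, so there is no improving ray and the maximum is attained at a vertex.

The optimum lies where 12x_1 + 9x_2 = 30 and -9x_1 + 12x_2 = 10.
Solving simultaneously gives x_1 = 6/5, x_2 = 26/15.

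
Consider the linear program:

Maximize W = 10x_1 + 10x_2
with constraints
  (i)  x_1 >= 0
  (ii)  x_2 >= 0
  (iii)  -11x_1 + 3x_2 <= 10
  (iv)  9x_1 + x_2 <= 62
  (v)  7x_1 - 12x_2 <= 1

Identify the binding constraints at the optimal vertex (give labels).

Corner points and W = 10x_1 + 10x_2:
  (0, 0) → W = 0
  (0, 10/3) → W = 100/3
  (1/7, 0) → W = 10/7
  (88/19, 386/19) → W = 4740/19
  (149/23, 85/23) → W = 2340/23

The maximum is at (88/19, 386/19). Substituting into each constraint, equality holds for (iii) and (iv); the remaining constraints have slack.

(iii) and (iv)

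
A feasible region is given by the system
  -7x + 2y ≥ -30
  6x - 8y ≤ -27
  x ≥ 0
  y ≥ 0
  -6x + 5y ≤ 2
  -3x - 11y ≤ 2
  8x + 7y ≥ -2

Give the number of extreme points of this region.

3

The feasible vertices (each the meet of two boundaries and inside every other half-plane) are:
  (147/22, 369/44)
  (154/23, 194/23)
  (119/18, 25/3)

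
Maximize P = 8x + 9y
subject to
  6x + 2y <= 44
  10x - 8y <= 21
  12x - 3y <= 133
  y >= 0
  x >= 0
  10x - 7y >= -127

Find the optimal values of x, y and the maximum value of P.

Vertices and P = 8x + 9y:
  (197/34, 157/34) → P = 2989/34
  (27/31, 601/31) → P = 5625/31
  (21/10, 0) → P = 84/5
  (0, 0) → P = 0
  (0, 127/7) → P = 1143/7

The optimum lies where 6x + 2y = 44 and 10x - 7y = -127.
Solving simultaneously gives x = 27/31, y = 601/31.

x = 27/31, y = 601/31, maximum P = 5625/31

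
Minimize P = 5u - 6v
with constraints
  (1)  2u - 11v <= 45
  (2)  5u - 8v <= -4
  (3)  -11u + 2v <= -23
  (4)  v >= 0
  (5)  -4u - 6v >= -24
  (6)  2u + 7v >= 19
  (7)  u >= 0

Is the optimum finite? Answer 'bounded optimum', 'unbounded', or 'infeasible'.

bounded optimum

Extreme points and P = 5u - 6v:
  (32/13, 53/26) → P = 1/13
  (84/31, 68/31) → P = 12/31
  (93/37, 86/37) → P = -51/37
The feasible region has finitely many vertices and no improving ray; the minimum is -51/37 at (93/37, 86/37).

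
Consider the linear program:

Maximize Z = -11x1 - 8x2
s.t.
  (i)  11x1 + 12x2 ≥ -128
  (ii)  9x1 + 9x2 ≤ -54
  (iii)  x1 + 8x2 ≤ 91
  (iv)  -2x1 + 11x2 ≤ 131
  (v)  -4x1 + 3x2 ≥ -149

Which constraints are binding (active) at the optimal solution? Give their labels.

Feasible corners and Z = -11x1 - 8x2:
  (-596/29, 237/29) → Z = 4660/29
  (52/3, -239/9) → Z = 196/9
  (-197/13, 119/13) → Z = 1215/13
  (131/7, -173/7) → Z = -57/7

The maximum is at (-596/29, 237/29). Substituting into each constraint, equality holds for (i) and (iv); the remaining constraints have slack.

(i) and (iv)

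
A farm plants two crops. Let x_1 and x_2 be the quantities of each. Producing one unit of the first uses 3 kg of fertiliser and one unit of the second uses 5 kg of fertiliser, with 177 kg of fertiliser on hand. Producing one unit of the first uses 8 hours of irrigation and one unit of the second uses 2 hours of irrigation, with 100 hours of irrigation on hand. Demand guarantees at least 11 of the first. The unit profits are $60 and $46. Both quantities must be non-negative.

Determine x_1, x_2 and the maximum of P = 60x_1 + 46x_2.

x_1 = 11, x_2 = 6, maximum P = 936

Corner points and P = 60x_1 + 46x_2:
  (25/2, 0) → P = 750
  (11, 0) → P = 660
  (11, 6) → P = 936

At the optimal vertex, 8x_1 + 2x_2 = 100 and x_1 = 11.
Solving simultaneously gives x_1 = 11, x_2 = 6.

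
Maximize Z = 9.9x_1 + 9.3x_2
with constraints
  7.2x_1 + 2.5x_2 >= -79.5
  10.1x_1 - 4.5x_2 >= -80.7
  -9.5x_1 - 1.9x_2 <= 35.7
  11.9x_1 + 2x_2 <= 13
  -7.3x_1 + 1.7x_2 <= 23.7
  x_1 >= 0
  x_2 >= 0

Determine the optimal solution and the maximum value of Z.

x_1 = 0, x_2 = 6.5, maximum Z = 60.45

Vertices and Z = 9.9x_1 + 9.3x_2:
  (0, 13/2) → Z = 1209/20
  (130/119, 0) → Z = 1287/119
  (0, 0) → Z = 0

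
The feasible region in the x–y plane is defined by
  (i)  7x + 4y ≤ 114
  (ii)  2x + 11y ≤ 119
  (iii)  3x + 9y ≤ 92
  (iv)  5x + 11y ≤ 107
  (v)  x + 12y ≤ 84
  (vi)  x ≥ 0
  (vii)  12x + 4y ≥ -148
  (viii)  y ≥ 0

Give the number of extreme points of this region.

Of the 28 pairwise boundary intersections, those satisfying every inequality are:
  (826/57, 179/57)
  (114/7, 0)
  (360/49, 313/49)
  (0, 7)
  (0, 0)

5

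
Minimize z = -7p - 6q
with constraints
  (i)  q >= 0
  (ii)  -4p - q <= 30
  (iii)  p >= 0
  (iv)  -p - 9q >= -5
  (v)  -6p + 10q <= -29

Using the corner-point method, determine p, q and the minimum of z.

Feasible corners and z = -7p - 6q:
  (5, 0) → z = -35
  (29/6, 0) → z = -203/6
  (311/64, 1/64) → z = -2183/64

p = 5, q = 0, minimum z = -35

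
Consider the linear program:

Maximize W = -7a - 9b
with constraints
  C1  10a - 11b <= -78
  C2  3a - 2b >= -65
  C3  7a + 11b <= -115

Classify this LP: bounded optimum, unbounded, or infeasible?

Corner points and W = -7a - 9b:
  (-43, -32) → W = 589
  (-193/17, -604/187) → W = 20297/187
  (-945/47, 110/47) → W = 5625/47
The feasible region has finitely many vertices and no improving ray; the maximum is 589 at (-43, -32).

bounded optimum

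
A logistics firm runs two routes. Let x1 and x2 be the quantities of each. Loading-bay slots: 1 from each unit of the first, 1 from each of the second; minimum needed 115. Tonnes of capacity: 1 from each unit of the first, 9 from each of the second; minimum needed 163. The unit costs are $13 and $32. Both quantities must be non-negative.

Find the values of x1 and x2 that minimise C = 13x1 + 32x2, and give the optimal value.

x1 = 109, x2 = 6, minimum C = 1609

Vertices and C = 13x1 + 32x2:
  (0, 115) → C = 3680
  (163, 0) → C = 2119
  (109, 6) → C = 1609
The feasible region is unbounded (it extends along (0, 1), (1, 0)), but C strictly increases along every unbounded feasible direction, so there is no improving ray and the minimum is attained at a vertex.

At the optimal vertex, x1 + x2 = 115 and x1 + 9x2 = 163.
Solving simultaneously gives x1 = 109, x2 = 6.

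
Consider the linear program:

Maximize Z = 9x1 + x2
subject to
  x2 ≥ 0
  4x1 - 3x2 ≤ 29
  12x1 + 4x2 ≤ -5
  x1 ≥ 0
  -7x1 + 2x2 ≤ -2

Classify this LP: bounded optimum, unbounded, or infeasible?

infeasible

The boundaries x2 = 0 and 4x1 - 3x2 = 29 meet at (29/4, 0), but that point violates 12x1 + 4x2 ≤ -5. Every candidate vertex is excluded by some other constraint, so the feasible region is empty.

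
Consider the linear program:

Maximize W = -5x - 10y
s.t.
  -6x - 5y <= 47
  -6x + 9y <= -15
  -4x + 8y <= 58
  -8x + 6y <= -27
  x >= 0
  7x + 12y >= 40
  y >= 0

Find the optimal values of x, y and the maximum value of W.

x = 40/7, y = 0, maximum W = -200/7

The feasible region is unbounded (it extends along (2, 1), (1, 0)), but W strictly decreases along every unbounded feasible direction, so there is no improving ray and the maximum is attained at a vertex.

The optimum lies where 7x + 12y = 40 and y = 0.
Solving simultaneously gives x = 40/7, y = 0.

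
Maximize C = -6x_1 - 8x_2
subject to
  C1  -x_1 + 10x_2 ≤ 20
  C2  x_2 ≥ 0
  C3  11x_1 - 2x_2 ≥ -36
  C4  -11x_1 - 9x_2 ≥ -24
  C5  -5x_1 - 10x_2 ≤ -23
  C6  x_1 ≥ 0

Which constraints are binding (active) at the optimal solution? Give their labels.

Extreme points and C = -6x_1 - 8x_2:
  (60/119, 244/119) → C = -136/7
  (1/2, 41/20) → C = -97/5
  (33/65, 133/65) → C = -1262/65

The maximum is at (1/2, 41/20). Substituting into each constraint, equality holds for C1 and C5; the remaining constraints have slack.

C1 and C5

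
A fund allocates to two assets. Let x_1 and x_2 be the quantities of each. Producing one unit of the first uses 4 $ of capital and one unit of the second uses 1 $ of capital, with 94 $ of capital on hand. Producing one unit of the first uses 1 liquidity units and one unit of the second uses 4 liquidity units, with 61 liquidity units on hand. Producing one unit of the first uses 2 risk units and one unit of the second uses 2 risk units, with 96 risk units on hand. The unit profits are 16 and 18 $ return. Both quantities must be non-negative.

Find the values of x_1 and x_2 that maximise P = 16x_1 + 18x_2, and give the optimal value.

x_1 = 21, x_2 = 10, maximum P = 516

Extreme points and P = 16x_1 + 18x_2:
  (0, 0) → P = 0
  (0, 61/4) → P = 549/2
  (47/2, 0) → P = 376
  (21, 10) → P = 516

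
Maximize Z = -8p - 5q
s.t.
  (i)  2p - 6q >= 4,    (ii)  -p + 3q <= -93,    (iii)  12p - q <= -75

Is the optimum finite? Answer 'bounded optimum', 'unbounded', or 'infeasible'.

unbounded

From the feasible point (-318/35, -1191/35), moving in the direction (-3, -1) keeps every constraint satisfied while Z increases without bound.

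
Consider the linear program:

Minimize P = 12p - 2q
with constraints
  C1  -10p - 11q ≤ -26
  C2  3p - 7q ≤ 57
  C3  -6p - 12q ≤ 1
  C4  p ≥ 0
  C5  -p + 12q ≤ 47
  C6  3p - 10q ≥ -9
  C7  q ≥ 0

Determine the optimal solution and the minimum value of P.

p = 23/19, q = 24/19, minimum P = 12

Extreme points and P = 12p - 2q:
  (23/19, 24/19) → P = 12
  (13/5, 0) → P = 156/5
  (1013/29, 198/29) → P = 11760/29
  (19, 0) → P = 228
  (181/13, 66/13) → P = 2040/13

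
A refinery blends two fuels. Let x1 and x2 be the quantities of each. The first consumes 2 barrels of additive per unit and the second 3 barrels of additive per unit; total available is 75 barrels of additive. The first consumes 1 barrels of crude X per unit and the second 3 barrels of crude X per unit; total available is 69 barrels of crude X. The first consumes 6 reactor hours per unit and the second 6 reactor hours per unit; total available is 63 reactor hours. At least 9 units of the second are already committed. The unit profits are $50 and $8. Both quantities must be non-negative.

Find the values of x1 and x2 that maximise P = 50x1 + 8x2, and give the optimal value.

Vertices and P = 50x1 + 8x2:
  (0, 21/2) → P = 84
  (0, 9) → P = 72
  (3/2, 9) → P = 147

x1 = 3/2, x2 = 9, maximum P = 147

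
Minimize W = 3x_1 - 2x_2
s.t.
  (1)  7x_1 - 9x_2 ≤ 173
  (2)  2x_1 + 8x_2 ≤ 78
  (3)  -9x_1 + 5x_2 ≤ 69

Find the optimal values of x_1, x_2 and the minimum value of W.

Feasible corners and W = 3x_1 - 2x_2:
  (1043/37, 100/37) → W = 2929/37
  (-743/23, -1020/23) → W = -189/23
  (-81/41, 420/41) → W = -1083/41

At the optimal vertex, 2x_1 + 8x_2 = 78 and -9x_1 + 5x_2 = 69.
Solving simultaneously gives x_1 = -81/41, x_2 = 420/41.

x_1 = -81/41, x_2 = 420/41, minimum W = -1083/41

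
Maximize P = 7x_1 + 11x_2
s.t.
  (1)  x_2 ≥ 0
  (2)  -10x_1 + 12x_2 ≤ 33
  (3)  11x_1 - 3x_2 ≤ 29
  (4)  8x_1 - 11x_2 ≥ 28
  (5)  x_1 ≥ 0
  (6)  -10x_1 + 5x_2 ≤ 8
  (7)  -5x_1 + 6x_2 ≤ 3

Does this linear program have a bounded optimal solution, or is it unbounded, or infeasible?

infeasible

The boundaries x_2 = 0 and 11x_1 - 3x_2 = 29 meet at (29/11, 0), but that point violates 8x_1 - 11x_2 ≥ 28. Every candidate vertex is excluded by some other constraint, so the feasible region is empty.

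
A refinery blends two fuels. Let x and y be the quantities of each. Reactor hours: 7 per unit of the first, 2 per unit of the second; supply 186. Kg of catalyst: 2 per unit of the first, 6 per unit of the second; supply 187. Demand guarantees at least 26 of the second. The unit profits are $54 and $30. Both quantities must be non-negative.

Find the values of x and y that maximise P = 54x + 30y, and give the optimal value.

x = 31/2, y = 26, maximum P = 1617

Corner points and P = 54x + 30y:
  (0, 187/6) → P = 935
  (0, 26) → P = 780
  (31/2, 26) → P = 1617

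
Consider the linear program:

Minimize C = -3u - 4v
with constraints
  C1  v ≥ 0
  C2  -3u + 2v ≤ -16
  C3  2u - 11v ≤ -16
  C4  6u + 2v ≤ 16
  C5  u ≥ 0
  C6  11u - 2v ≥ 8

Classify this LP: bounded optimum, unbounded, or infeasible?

The boundaries -3u + 2v = -16 and 2u - 11v = -16 meet at (208/29, 80/29), but that point violates 6u + 2v ≤ 16. Every candidate vertex is excluded by some other constraint, so the feasible region is empty.

infeasible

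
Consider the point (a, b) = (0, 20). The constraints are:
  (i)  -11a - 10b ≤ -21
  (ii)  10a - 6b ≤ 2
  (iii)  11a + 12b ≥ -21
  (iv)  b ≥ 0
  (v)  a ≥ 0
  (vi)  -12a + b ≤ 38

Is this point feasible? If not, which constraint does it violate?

(i): -200 ≤ -21 ✓
(ii): -120 ≤ 2 ✓
(iii): 240 ≥ -21 ✓
(iv): 20 ≥ 0 ✓
(v): 0 ≥ 0 ✓
(vi): 20 ≤ 38 ✓

feasible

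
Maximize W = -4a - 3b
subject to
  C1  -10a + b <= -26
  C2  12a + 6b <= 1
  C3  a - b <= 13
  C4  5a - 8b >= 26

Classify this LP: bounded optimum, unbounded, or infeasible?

Extreme points and W = -4a - 3b:
  (157/72, -151/36) → W = 139/36
  (13/9, -104/9) → W = 260/9
  (79/18, -155/18) → W = 149/18
The feasible region has finitely many vertices and no improving ray; the maximum is 260/9 at (13/9, -104/9).

bounded optimum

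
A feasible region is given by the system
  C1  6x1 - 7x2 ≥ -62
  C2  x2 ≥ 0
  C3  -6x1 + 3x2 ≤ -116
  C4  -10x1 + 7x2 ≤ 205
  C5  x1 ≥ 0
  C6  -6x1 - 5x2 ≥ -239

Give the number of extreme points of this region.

3

The feasible vertices (each the meet of two boundaries and inside every other half-plane) are:
  (58/3, 0)
  (239/6, 0)
  (1297/48, 123/8)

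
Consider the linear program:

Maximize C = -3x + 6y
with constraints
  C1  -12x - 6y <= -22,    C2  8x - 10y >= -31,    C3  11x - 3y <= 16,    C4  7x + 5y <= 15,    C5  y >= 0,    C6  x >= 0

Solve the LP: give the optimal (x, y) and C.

x = 10/9, y = 13/9, maximum C = 16/3

Vertices and C = -3x + 6y:
  (27/17, 25/51) → C = -31/17
  (10/9, 13/9) → C = 16/3
  (125/76, 53/76) → C = -3/4

The optimum lies where -12x - 6y = -22 and 7x + 5y = 15.
Solving simultaneously gives x = 10/9, y = 13/9.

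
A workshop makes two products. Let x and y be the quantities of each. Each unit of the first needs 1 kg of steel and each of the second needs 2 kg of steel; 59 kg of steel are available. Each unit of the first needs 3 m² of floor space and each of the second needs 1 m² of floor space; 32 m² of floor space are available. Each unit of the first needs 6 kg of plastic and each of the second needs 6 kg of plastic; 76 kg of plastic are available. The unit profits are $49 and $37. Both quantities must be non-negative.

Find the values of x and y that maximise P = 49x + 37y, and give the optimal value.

Corner points and P = 49x + 37y:
  (0, 0) → P = 0
  (0, 38/3) → P = 1406/3
  (32/3, 0) → P = 1568/3
  (29/3, 3) → P = 1754/3

The binding constraints are 3x + y = 32 and 6x + 6y = 76.
Solving simultaneously gives x = 29/3, y = 3.

x = 29/3, y = 3, maximum P = 1754/3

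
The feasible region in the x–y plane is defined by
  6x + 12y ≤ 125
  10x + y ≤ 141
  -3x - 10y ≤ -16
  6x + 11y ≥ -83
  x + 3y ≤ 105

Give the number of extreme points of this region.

5

The feasible vertices (each the meet of two boundaries and inside every other half-plane) are:
  (1567/114, 202/57)
  (-295/2, 505/6)
  (1394/97, -263/97)
  (-1006/27, 115/9)
  (-1404/7, 713/7)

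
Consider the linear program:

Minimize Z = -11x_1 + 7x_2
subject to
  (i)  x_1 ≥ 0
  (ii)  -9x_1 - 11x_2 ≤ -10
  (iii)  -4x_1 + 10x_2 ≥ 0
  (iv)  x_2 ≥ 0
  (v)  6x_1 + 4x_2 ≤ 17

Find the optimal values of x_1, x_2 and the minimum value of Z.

Vertices and Z = -11x_1 + 7x_2:
  (0, 10/11) → Z = 70/11
  (0, 17/4) → Z = 119/4
  (50/67, 20/67) → Z = -410/67
  (85/38, 17/19) → Z = -697/38

x_1 = 85/38, x_2 = 17/19, minimum Z = -697/38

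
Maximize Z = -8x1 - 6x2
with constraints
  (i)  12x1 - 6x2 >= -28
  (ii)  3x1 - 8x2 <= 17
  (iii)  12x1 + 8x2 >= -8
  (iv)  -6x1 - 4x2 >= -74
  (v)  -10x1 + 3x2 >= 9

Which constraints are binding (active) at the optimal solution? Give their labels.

(iii) and (v)

Feasible corners and Z = -8x1 - 6x2:
  (-34/21, 10/7) → Z = 92/21
  (5/4, 43/6) → Z = -53
  (-24/29, 7/29) → Z = 150/29

The maximum is at (-24/29, 7/29). Substituting into each constraint, equality holds for (iii) and (v); the remaining constraints have slack.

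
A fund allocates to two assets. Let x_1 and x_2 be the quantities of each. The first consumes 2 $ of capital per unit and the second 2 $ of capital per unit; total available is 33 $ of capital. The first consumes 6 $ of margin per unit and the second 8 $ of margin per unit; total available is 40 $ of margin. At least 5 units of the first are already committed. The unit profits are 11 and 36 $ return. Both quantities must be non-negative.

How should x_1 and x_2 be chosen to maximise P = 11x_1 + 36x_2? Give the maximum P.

x_1 = 5, x_2 = 5/4, maximum P = 100

Feasible corners and P = 11x_1 + 36x_2:
  (20/3, 0) → P = 220/3
  (5, 0) → P = 55
  (5, 5/4) → P = 100

The optimum lies where 6x_1 + 8x_2 = 40 and x_1 = 5.
Solving simultaneously gives x_1 = 5, x_2 = 5/4.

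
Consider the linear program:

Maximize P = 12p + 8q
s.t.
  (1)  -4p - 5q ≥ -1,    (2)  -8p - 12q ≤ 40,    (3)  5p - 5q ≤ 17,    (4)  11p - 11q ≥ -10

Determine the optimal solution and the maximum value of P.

p = 2, q = -7/5, maximum P = 64/5

Feasible corners and P = 12p + 8q:
  (2, -7/5) → P = 64/5
  (-13/33, 17/33) → P = -20/33
  (1/25, -84/25) → P = -132/5
  (-28/11, -18/11) → P = -480/11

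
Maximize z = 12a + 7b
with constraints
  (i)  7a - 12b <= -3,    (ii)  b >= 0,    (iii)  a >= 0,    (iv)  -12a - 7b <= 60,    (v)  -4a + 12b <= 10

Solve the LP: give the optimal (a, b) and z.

a = 7/3, b = 29/18, maximum z = 707/18

Feasible corners and z = 12a + 7b:
  (0, 1/4) → z = 7/4
  (7/3, 29/18) → z = 707/18
  (0, 5/6) → z = 35/6

At the optimal vertex, 7a - 12b = -3 and -4a + 12b = 10.
Solving simultaneously gives a = 7/3, b = 29/18.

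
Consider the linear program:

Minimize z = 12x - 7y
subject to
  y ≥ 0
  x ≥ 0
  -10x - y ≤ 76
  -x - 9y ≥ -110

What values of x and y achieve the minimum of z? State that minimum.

x = 0, y = 110/9, minimum z = -770/9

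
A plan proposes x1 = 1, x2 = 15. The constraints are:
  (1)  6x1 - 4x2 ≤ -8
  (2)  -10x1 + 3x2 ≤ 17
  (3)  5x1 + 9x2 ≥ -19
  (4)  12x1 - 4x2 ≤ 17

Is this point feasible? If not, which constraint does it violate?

not feasible — violates (2)

Constraint (2): -10x1 + 3x2 = 35, which is not ≤ 17. All other constraints are satisfied.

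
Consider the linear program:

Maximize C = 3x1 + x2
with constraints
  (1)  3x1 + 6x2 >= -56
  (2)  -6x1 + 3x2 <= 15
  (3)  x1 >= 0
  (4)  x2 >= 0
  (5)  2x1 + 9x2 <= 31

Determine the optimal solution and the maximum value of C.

x1 = 31/2, x2 = 0, maximum C = 93/2

Vertices and C = 3x1 + x2:
  (0, 0) → C = 0
  (0, 31/9) → C = 31/9
  (31/2, 0) → C = 93/2

The optimum lies where x2 = 0 and 2x1 + 9x2 = 31.
Solving simultaneously gives x1 = 31/2, x2 = 0.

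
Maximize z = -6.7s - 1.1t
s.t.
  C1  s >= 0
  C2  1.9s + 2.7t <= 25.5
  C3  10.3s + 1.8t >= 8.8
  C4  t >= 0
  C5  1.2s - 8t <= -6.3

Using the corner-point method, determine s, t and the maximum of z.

Corner points and z = -6.7s - 1.1t:
  (0, 85/9) → z = -187/18
  (0, 44/9) → z = -242/45
  (18699/1844, 4257/1844) → z = -64983/922
  (2953/4228, 7545/8456) → z = -478697/84560

The optimum lies where s = 0 and 10.3s + 1.8t = 8.8.
Solving simultaneously gives s = 0, t = 44/9.

s = 0, t = 44/9, maximum z = -242/45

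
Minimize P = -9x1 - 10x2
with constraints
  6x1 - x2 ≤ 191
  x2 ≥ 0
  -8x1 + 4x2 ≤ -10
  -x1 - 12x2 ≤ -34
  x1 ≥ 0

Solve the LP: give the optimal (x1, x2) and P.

Vertices and P = -9x1 - 10x2:
  (377/8, 367/4) → P = -10733/8
  (2326/73, 13/73) → P = -21064/73
  (64/25, 131/50) → P = -1231/25

x1 = 377/8, x2 = 367/4, minimum P = -10733/8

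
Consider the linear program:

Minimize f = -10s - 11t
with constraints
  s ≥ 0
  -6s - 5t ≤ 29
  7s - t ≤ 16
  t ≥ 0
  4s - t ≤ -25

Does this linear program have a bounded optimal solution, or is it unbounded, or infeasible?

unbounded

From the feasible point (0, 25), moving in the direction (0, 1) keeps every constraint satisfied while f decreases without bound.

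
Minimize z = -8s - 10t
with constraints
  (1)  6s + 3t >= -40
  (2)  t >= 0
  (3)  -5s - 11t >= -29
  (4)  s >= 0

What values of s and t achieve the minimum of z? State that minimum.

s = 29/5, t = 0, minimum z = -232/5

Feasible corners and z = -8s - 10t:
  (29/5, 0) → z = -232/5
  (0, 0) → z = 0
  (0, 29/11) → z = -290/11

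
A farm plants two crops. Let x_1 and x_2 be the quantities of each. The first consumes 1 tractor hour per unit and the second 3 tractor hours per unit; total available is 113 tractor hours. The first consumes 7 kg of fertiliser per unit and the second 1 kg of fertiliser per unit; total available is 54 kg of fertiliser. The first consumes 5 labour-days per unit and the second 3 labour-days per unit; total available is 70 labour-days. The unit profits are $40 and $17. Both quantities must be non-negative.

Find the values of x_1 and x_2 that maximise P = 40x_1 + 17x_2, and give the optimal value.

x_1 = 23/4, x_2 = 55/4, maximum P = 1855/4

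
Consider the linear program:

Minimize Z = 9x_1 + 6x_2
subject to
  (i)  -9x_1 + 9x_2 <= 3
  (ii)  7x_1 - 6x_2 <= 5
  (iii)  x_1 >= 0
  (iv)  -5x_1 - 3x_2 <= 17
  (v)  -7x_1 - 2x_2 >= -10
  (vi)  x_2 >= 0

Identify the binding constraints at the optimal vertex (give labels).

Corner points and Z = 9x_1 + 6x_2:
  (0, 1/3) → Z = 2
  (28/27, 37/27) → Z = 158/9
  (5/4, 5/8) → Z = 15
  (5/7, 0) → Z = 45/7
  (0, 0) → Z = 0

The minimum is at (0, 0). Substituting into each constraint, equality holds for (iii) and (vi); the remaining constraints have slack.

(iii) and (vi)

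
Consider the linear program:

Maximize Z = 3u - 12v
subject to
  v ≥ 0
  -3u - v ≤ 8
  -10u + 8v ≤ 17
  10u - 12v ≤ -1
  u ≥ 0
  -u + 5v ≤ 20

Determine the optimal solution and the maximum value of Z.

Feasible corners and Z = 3u - 12v:
  (0, 17/8) → Z = -51/2
  (25/14, 61/14) → Z = -657/14
  (0, 1/12) → Z = -1
  (235/38, 199/38) → Z = -1683/38

The optimum lies where 10u - 12v = -1 and u = 0.
Solving simultaneously gives u = 0, v = 1/12.

u = 0, v = 1/12, maximum Z = -1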